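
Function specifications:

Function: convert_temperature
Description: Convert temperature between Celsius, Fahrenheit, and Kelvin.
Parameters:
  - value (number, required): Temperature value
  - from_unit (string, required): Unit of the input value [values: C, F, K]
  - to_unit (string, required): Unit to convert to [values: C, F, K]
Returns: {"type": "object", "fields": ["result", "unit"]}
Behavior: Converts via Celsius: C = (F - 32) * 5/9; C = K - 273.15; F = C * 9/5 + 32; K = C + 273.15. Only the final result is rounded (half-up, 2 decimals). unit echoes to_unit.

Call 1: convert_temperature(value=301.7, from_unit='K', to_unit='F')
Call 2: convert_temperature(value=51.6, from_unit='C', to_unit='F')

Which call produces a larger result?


Call 1:
  To C: 301.7 - 273.15 = 28.55
  To F: 28.55 * 9/5 + 32 = 83.39
  Round to 2 decimals: 83.39
  -> 83.39 F
Call 2:
  Input already in C: 51.6
  To F: 51.6 * 9/5 + 32 = 124.88
  Round to 2 decimals: 124.88
  -> 124.88 F
Call 2 (124.88 F)


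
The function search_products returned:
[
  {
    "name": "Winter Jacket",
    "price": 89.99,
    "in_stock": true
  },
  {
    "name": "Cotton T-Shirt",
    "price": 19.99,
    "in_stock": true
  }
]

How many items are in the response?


Items: Winter Jacket, Cotton T-Shirt
2


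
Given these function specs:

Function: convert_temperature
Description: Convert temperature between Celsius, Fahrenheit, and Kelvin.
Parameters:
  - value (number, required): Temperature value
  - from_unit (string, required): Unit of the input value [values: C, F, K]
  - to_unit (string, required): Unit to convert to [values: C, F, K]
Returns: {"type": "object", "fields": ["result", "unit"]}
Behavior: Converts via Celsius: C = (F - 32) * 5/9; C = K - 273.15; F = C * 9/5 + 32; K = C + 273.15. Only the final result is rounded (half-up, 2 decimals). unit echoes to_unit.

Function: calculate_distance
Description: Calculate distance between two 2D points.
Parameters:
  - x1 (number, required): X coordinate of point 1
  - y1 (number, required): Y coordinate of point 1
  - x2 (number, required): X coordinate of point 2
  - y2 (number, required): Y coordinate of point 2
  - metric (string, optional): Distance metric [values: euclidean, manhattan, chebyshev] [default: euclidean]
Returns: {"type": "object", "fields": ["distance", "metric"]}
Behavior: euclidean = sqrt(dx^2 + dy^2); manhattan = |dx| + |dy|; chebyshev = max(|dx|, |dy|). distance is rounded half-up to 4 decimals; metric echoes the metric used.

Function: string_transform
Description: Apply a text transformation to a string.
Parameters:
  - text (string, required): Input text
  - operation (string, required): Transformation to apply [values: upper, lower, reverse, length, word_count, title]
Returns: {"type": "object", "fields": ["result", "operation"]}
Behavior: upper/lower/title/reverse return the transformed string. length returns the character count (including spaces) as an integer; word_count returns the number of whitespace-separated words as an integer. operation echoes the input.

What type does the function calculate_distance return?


The calculate_distance spec declares Returns: {"type": "object", "fields": ["distance", "metric"]}
Type:
object


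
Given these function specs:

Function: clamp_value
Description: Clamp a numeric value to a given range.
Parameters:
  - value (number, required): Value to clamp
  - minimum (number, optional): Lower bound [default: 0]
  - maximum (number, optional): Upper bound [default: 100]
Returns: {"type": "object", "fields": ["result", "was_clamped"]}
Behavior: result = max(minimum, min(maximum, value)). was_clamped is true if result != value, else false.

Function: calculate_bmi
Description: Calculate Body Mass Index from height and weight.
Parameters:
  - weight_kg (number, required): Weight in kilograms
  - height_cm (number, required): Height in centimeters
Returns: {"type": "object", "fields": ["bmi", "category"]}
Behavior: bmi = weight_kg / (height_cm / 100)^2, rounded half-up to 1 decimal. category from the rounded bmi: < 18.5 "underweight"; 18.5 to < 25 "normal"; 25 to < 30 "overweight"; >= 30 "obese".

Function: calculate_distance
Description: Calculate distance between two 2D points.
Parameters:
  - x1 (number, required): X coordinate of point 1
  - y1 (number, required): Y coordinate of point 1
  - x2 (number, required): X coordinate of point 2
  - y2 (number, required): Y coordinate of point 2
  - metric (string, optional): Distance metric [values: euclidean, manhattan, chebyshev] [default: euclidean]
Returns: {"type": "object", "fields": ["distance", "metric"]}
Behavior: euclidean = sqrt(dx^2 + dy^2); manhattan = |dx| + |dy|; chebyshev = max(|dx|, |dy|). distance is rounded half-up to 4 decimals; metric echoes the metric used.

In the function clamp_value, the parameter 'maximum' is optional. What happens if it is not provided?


The clamp_value spec declares:
  - maximum (number, optional): Upper bound [default: 100]
It defaults to 100


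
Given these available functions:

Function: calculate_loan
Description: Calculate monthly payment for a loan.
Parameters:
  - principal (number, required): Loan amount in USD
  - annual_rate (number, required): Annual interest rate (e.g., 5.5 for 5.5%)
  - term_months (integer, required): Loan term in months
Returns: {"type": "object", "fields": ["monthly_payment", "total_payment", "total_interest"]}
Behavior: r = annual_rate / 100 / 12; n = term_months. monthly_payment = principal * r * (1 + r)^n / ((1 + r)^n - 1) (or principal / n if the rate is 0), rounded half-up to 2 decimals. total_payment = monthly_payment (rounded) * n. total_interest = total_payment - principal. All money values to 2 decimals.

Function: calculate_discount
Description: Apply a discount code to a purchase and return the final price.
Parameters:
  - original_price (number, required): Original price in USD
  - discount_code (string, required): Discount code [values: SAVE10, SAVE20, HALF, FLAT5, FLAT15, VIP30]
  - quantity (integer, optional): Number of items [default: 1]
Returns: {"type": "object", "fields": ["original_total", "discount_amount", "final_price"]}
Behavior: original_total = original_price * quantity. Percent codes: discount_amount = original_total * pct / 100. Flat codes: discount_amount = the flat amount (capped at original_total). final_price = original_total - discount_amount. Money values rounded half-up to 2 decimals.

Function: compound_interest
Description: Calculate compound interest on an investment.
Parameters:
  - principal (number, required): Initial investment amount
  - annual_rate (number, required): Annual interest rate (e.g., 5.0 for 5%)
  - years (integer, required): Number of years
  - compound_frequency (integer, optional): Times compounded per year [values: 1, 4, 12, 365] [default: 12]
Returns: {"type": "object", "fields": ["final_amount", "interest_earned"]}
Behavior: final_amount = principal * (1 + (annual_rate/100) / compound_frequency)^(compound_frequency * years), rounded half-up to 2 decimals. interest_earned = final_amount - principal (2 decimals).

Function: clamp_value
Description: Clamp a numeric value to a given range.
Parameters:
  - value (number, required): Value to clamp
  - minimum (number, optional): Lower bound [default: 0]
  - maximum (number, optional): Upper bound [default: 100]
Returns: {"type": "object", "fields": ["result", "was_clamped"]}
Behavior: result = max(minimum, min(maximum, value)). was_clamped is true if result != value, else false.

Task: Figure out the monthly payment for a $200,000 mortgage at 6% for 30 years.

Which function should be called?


The task needs a function whose description is: Calculate monthly payment for a loan.
calculate_loan


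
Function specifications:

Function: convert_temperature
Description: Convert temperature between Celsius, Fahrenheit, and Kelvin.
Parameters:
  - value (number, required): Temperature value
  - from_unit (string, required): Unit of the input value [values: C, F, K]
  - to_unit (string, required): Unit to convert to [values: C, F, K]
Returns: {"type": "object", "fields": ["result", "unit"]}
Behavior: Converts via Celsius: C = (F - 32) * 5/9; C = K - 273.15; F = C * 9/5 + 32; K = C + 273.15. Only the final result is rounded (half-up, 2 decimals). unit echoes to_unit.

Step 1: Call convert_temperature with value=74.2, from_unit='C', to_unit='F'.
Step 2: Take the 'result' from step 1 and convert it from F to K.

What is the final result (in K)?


Step 1: convert_temperature(value=74.2, from_unit=C, to_unit=F)
  Input already in C: 74.2
  To F: 74.2 * 9/5 + 32 = 165.56
  Round to 2 decimals: 165.56
  -> result = 165.56 F
Step 2: convert_temperature(value=165.56, from_unit=F, to_unit=K)
  To C: (165.56 - 32) * 5/9 = 74.2
  To K: 74.2 + 273.15 = 347.35
  Round to 2 decimals: 347.35
  -> result = 347.35 K
347.35 K


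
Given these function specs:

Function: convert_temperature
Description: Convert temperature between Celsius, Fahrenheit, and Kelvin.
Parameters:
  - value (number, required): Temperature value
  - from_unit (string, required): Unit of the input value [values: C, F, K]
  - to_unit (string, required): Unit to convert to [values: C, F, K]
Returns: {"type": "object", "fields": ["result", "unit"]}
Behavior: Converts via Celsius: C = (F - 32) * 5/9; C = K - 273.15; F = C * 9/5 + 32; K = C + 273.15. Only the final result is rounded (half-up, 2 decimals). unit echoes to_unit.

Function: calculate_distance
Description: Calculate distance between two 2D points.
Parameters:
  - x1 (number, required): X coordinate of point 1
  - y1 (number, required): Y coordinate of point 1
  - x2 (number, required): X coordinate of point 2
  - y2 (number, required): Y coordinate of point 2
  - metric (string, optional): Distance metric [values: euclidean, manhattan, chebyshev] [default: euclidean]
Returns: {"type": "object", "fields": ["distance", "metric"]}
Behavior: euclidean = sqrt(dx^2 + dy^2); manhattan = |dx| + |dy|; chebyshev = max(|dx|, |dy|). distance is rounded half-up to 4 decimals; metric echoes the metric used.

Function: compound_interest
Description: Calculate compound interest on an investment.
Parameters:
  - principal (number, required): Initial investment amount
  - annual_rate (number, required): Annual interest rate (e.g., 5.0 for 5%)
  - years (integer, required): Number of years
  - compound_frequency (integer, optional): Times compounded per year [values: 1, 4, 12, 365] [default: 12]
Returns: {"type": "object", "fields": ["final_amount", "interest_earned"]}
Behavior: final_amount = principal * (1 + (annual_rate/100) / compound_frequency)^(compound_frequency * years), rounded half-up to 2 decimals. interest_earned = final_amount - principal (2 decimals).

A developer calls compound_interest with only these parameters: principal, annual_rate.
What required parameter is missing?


Required parameters: principal, annual_rate, years
Provided: principal, annual_rate
Missing: years
years


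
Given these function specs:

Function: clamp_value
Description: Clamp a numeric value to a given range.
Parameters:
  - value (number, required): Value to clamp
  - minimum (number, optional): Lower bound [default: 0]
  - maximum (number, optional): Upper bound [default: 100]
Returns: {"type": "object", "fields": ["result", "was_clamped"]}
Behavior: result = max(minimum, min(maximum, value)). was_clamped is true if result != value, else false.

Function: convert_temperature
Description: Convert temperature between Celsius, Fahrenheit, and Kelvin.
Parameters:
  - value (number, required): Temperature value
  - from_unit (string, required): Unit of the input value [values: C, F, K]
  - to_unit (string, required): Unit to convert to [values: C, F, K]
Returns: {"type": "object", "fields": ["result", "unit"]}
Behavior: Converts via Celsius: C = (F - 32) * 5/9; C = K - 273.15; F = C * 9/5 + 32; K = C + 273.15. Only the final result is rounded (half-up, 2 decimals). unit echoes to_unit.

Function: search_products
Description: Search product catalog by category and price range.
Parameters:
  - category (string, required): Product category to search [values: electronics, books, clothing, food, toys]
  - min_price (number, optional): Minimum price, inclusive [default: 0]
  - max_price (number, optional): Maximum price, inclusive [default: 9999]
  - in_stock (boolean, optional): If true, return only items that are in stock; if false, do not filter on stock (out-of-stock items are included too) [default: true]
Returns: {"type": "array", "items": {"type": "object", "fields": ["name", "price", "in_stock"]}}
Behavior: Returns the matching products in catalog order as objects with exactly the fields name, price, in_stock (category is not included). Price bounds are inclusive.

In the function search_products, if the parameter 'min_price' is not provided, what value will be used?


The search_products spec declares:
  - min_price (number, optional): Minimum price, inclusive [default: 0]
Default:
0


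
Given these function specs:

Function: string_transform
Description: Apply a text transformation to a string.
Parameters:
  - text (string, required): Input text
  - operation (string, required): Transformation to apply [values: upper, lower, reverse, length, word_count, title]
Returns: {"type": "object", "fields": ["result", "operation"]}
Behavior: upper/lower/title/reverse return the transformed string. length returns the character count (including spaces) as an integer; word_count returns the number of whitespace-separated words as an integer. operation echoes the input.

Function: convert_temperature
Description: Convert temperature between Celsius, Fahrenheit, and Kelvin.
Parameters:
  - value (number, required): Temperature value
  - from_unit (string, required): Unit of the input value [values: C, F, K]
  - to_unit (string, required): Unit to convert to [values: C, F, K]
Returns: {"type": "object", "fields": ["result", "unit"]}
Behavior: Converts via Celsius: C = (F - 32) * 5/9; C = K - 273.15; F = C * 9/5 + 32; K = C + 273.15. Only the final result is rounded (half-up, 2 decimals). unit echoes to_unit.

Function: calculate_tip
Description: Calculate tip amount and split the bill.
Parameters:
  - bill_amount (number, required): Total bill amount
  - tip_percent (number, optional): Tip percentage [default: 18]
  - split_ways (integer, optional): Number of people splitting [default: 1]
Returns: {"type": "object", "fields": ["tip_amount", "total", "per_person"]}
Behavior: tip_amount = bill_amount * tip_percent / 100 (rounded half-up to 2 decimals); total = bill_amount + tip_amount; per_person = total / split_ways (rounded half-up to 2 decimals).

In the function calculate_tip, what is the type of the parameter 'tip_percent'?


The calculate_tip spec declares:
  - tip_percent (number, optional): Tip percentage [default: 18]
Type:
number


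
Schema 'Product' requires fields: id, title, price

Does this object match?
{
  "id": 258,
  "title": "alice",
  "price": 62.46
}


Checking required fields... All present.
Valid - all required fields present


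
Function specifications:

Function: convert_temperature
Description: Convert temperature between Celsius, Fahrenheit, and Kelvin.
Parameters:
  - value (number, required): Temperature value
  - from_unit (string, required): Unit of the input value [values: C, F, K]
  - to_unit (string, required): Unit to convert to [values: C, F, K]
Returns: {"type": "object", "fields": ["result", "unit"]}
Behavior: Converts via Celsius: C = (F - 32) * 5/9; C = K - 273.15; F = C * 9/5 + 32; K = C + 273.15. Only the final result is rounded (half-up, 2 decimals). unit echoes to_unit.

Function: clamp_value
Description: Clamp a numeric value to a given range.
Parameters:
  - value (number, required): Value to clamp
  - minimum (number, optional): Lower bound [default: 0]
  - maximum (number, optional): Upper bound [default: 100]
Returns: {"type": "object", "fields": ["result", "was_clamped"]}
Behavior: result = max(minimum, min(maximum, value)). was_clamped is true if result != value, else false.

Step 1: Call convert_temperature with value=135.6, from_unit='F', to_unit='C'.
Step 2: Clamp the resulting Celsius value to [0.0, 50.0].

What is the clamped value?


Step 1: convert_temperature(value=135.6, from_unit=F, to_unit=C)
  To C: (135.6 - 32) * 5/9 = 57.555556
  Target is C: 57.555556
  Round to 2 decimals: 57.56
  -> result = 57.56 C
Step 2: clamp_value(value=57.56, minimum=0.0, maximum=50.0)
  result = max(0.0, min(50.0, 57.56)) = max(0.0, 50.0) = 50.0
  was_clamped = (50.0 != 57.56) = true
  -> result = 50.0
50.0


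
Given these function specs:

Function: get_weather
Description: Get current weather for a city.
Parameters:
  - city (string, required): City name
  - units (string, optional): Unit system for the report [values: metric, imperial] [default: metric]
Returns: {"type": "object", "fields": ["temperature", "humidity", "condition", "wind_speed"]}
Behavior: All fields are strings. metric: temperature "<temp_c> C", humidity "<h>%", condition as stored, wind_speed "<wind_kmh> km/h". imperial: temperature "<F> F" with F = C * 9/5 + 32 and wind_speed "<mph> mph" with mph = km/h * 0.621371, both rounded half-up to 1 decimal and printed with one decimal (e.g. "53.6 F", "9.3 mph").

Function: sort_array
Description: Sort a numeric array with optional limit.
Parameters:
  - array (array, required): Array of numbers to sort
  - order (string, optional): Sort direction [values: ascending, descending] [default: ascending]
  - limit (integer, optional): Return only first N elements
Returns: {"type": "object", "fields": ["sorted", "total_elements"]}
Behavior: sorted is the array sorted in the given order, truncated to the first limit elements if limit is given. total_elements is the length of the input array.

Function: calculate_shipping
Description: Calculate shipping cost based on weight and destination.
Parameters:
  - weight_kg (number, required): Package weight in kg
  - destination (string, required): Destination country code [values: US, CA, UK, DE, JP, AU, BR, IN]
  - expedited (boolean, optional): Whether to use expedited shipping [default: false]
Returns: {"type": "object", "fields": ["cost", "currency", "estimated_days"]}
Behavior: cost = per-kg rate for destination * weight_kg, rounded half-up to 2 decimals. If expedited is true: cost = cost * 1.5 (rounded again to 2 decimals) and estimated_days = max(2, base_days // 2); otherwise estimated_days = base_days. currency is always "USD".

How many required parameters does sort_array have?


Parameters of sort_array: array (required), order (optional), limit (optional)
Required count:
1


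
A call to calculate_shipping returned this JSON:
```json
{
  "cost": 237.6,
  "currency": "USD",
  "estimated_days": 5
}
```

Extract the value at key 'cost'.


237.6


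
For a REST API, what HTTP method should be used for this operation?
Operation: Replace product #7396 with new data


GET = read, POST = create, PUT = update/replace, DELETE = remove
This operation is an update/replace.
PUT


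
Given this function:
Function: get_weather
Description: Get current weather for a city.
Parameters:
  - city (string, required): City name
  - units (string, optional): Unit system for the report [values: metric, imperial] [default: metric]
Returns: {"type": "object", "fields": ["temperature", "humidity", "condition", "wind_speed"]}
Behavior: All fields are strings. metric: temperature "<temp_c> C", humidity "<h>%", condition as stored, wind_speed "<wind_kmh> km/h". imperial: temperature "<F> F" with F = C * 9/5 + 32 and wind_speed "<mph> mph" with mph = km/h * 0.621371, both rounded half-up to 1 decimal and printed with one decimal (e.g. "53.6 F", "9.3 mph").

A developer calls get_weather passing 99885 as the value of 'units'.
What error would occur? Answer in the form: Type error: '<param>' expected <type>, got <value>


Spec: 'units' is declared as string; 99885 is an integer.
Type error: 'units' expected string, got 99885


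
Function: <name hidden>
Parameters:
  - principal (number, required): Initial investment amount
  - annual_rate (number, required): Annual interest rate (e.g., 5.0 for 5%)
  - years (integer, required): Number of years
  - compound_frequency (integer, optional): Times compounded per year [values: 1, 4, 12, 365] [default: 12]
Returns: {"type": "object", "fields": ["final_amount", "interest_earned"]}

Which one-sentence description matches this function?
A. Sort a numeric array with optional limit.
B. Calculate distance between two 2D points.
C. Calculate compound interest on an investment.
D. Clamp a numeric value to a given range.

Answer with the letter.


Parameters principal, annual_rate, years, compound_frequency and return ["final_amount", "interest_earned"] fit: Calculate compound interest on an investment.
C


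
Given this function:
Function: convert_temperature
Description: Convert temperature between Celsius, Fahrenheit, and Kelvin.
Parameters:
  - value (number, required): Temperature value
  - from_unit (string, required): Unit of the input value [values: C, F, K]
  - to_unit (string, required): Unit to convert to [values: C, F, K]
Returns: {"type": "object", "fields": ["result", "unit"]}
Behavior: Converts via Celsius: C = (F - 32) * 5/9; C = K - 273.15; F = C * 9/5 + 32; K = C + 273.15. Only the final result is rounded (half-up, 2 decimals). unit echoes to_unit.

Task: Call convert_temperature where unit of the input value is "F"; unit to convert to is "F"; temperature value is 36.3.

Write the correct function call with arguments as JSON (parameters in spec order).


Mapping each described value to its parameter name:
  'Unit of the input value' -> from_unit = "F"
  'Unit to convert to' -> to_unit = "F"
  'Temperature value' -> value = 36.3
convert_temperature({"value": 36.3, "from_unit": "F", "to_unit": "F"})


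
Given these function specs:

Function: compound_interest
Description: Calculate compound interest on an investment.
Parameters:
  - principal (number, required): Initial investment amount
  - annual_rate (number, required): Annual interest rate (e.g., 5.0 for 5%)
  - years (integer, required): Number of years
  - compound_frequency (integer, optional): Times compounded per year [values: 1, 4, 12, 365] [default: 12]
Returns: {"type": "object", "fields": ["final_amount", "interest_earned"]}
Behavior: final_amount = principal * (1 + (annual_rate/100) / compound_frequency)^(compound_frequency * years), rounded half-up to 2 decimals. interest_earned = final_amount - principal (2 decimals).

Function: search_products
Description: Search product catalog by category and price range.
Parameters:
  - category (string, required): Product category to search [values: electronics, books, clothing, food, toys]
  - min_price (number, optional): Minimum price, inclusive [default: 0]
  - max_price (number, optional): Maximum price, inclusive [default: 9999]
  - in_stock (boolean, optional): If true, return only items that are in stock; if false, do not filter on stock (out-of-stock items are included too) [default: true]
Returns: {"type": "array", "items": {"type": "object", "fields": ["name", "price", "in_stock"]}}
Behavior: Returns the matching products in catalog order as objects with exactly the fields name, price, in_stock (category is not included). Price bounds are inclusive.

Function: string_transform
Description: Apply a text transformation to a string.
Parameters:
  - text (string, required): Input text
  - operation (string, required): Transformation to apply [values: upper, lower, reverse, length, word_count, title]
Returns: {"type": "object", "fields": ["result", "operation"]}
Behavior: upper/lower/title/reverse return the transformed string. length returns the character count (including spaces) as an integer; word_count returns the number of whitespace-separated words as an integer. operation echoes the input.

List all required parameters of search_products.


Parameters of search_products and their required/optional flag:
  category: required
  min_price: optional
  max_price: optional
  in_stock: optional
category


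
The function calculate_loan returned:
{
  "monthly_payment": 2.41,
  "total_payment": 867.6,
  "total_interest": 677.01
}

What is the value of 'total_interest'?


677.01


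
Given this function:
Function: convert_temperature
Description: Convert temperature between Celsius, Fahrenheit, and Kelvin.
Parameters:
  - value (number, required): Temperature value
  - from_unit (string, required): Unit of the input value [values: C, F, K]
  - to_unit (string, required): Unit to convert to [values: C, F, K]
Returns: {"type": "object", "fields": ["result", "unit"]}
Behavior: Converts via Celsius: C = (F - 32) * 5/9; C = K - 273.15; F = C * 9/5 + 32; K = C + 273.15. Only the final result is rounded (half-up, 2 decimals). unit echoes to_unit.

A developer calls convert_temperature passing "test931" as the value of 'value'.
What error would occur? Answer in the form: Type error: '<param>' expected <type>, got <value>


Spec: 'value' is declared as number; "test931" is a string.
Type error: 'value' expected number, got "test931"


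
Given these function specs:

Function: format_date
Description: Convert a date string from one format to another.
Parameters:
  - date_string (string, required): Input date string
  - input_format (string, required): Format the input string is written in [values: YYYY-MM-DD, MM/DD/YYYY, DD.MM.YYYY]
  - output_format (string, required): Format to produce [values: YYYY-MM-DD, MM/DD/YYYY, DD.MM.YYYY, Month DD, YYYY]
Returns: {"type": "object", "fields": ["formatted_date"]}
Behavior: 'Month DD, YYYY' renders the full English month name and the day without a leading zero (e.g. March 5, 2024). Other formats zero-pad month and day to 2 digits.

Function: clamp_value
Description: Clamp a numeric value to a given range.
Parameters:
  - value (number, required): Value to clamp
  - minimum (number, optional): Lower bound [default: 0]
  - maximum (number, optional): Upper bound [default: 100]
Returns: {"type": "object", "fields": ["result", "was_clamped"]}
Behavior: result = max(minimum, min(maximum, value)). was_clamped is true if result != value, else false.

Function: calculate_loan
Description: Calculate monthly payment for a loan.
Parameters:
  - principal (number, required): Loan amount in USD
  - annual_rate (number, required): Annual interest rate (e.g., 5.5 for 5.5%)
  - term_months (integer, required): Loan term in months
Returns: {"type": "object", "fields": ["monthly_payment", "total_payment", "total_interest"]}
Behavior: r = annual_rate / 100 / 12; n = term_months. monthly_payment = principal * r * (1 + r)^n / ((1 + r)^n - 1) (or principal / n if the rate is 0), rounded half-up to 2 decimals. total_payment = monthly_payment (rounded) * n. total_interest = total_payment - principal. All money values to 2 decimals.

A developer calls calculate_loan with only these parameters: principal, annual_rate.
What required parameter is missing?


Required parameters: principal, annual_rate, term_months
Provided: principal, annual_rate
Missing: term_months
term_months


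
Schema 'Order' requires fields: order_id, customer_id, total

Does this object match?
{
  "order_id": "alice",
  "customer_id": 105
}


Checking required fields...
Missing: total
Invalid - missing required field 'total'


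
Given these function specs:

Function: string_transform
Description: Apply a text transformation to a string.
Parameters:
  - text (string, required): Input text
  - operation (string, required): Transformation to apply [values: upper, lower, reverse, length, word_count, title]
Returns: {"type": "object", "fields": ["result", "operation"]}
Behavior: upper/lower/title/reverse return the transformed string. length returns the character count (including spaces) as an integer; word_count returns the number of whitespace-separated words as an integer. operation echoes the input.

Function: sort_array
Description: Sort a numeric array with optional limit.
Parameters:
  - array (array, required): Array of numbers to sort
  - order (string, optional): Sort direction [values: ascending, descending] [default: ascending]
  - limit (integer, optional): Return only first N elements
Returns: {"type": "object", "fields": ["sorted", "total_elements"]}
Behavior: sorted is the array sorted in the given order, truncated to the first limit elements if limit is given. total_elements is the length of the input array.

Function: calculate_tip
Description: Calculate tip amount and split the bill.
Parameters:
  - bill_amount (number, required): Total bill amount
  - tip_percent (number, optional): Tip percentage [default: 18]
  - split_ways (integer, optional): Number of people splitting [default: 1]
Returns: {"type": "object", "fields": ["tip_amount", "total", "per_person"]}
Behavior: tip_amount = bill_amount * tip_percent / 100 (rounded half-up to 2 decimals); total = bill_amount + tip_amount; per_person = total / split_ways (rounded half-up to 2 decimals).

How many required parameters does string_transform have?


Parameters of string_transform: text (required), operation (required)
Required count:
2


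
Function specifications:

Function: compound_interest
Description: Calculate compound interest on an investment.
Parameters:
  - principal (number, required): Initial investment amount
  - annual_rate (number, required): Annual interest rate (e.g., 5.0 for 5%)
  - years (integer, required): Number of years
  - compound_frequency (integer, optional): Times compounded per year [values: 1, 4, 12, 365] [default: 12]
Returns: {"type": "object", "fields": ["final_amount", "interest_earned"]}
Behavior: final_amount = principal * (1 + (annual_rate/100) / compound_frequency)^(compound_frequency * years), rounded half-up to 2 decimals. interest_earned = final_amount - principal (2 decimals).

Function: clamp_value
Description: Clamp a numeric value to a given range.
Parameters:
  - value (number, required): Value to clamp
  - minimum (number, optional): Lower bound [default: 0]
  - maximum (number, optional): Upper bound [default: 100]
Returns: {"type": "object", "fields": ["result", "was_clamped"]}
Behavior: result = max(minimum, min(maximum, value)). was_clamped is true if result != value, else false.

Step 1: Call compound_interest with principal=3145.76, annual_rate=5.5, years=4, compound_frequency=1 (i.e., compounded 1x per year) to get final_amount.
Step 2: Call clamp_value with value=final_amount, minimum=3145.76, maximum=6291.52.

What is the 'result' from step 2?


Step 1: compound_interest
  rate per period = 5.5/100/1 = 0.055 (keep full precision); periods = 1 * 4 = 4
  (1 + 0.055)^4 = 1.23882465
  final_amount = 3145.76 * 1.23882465 = 3897.045033 -> 3897.05
  interest_earned = 3897.05 - 3145.76 = 751.29
  -> final_amount = 3897.05
Step 2: clamp_value(value=3897.05, minimum=3145.76, maximum=6291.52)
  result = max(3145.76, min(6291.52, 3897.05)) = max(3145.76, 3897.05) = 3897.05
  was_clamped = (3897.05 != 3897.05) = false
  -> result = 3897.05
3897.05


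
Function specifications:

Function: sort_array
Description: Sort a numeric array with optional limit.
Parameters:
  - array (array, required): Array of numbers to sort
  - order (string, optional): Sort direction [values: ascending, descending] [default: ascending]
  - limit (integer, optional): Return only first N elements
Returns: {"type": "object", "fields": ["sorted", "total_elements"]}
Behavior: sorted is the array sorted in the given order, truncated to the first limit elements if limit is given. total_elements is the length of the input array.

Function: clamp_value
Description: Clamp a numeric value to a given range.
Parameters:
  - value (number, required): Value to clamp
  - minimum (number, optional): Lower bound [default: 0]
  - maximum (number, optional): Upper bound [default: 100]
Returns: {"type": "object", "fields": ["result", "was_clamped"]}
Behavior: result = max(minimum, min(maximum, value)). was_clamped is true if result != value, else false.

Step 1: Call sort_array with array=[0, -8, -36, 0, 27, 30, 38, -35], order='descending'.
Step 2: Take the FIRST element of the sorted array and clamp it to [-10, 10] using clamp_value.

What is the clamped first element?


Step 1: sort_array(order=descending)
  sorted: [38, 30, 27, 0, 0, -8, -35, -36]
  -> first element = 38
Step 2: clamp_value(value=38, minimum=-10, maximum=10)
  result = max(-10, min(10, 38)) = max(-10, 10) = 10
  was_clamped = (10 != 38) = true
  -> result = 10
10


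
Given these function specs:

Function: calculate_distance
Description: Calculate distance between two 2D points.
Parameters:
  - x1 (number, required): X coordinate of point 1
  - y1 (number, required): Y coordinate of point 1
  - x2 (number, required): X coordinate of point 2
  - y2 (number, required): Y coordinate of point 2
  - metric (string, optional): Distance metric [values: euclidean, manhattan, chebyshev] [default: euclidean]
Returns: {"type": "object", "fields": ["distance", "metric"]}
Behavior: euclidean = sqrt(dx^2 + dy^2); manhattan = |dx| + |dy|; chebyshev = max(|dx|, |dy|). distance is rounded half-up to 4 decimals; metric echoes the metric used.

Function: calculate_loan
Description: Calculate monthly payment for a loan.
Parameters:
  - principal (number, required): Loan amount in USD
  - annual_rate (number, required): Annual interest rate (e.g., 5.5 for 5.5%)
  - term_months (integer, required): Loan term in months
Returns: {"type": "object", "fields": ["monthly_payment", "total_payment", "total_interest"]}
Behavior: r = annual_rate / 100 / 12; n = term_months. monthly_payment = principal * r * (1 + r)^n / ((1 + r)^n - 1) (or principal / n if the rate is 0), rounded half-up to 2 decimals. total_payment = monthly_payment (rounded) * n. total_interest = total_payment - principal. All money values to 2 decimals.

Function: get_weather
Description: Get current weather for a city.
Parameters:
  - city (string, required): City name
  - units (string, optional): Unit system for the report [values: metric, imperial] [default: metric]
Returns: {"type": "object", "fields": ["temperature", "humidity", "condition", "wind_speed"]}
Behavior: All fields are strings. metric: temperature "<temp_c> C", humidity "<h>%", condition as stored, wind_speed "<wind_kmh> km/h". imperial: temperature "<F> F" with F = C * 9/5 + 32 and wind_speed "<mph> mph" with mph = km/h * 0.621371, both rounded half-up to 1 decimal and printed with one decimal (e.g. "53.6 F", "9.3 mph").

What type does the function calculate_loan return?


The calculate_loan spec declares Returns: {"type": "object", "fields": ["monthly_payment", "total_payment", "total_interest"]}
Type:
object


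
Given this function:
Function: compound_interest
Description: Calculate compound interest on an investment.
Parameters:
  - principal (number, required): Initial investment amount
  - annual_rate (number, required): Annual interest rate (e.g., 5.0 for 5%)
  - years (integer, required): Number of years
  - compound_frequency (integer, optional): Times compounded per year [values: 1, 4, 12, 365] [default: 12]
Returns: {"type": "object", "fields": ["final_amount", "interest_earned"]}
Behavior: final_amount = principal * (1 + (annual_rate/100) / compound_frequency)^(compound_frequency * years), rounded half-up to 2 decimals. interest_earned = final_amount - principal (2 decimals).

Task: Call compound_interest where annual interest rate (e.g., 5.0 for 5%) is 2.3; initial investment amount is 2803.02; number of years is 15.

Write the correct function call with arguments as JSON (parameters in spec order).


Mapping each described value to its parameter name:
  'Annual interest rate (e.g., 5.0 for 5%)' -> annual_rate = 2.3
  'Initial investment amount' -> principal = 2803.02
  'Number of years' -> years = 15
compound_interest({"principal": 2803.02, "annual_rate": 2.3, "years": 15})


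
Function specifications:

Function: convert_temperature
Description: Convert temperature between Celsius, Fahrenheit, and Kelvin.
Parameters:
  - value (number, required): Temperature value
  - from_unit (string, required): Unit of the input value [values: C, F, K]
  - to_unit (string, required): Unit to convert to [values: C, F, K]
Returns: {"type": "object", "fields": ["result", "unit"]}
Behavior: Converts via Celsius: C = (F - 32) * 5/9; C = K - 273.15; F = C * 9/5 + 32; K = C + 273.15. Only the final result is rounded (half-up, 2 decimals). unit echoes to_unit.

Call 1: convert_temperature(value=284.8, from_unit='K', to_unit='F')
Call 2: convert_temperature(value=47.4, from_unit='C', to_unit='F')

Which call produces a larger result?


Call 1:
  To C: 284.8 - 273.15 = 11.65
  To F: 11.65 * 9/5 + 32 = 52.97
  Round to 2 decimals: 52.97
  -> 52.97 F
Call 2:
  Input already in C: 47.4
  To F: 47.4 * 9/5 + 32 = 117.32
  Round to 2 decimals: 117.32
  -> 117.32 F
Call 2 (117.32 F)


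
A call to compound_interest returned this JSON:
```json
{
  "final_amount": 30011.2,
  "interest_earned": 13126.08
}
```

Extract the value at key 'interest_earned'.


13126.08


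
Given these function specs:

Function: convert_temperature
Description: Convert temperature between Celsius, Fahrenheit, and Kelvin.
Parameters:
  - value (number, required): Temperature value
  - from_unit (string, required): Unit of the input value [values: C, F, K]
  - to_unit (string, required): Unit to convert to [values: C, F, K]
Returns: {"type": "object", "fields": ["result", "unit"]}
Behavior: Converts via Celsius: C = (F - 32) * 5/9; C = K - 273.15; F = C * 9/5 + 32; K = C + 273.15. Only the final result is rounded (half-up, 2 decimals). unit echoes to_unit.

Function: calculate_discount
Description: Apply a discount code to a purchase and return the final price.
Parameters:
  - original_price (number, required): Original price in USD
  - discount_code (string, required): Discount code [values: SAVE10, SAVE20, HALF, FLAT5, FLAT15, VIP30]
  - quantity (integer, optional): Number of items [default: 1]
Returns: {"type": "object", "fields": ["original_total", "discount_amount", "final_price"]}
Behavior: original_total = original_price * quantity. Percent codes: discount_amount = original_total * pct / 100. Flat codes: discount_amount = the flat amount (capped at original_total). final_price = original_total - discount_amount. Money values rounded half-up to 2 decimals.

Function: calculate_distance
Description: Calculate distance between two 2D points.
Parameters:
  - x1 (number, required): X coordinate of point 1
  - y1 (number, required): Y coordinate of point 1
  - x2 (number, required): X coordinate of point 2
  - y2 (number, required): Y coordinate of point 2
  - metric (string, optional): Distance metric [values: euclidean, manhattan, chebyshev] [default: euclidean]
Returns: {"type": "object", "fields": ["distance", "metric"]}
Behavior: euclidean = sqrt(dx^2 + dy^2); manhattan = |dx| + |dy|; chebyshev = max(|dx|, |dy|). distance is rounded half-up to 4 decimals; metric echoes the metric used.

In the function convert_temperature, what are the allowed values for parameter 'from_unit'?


The convert_temperature spec declares:
  - from_unit (string, required): Unit of the input value [values: C, F, K]
Allowed values:
C, F, K


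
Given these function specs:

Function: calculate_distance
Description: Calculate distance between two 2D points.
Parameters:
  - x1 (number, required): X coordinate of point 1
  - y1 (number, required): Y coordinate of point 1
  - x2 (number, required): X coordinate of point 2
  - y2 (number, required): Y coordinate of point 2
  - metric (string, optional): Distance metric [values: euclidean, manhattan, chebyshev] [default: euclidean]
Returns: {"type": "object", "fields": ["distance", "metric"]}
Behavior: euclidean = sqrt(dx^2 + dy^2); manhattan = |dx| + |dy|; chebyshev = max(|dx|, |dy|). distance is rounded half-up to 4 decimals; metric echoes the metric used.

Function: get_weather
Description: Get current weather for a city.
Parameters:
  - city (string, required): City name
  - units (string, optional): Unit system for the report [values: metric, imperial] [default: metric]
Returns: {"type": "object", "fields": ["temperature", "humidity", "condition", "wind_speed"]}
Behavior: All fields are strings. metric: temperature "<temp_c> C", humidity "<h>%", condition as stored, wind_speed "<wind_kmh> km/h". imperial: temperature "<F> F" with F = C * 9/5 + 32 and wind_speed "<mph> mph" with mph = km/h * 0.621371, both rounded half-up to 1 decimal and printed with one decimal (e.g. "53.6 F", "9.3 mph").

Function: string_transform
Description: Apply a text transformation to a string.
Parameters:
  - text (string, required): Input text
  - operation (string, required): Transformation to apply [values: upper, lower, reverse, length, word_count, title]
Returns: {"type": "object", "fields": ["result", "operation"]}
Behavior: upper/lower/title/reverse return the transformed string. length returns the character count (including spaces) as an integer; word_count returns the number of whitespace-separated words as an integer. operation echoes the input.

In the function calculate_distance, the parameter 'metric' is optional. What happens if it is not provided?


The calculate_distance spec declares:
  - metric (string, optional): Distance metric [values: euclidean, manhattan, chebyshev] [default: euclidean]
It defaults to euclidean
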